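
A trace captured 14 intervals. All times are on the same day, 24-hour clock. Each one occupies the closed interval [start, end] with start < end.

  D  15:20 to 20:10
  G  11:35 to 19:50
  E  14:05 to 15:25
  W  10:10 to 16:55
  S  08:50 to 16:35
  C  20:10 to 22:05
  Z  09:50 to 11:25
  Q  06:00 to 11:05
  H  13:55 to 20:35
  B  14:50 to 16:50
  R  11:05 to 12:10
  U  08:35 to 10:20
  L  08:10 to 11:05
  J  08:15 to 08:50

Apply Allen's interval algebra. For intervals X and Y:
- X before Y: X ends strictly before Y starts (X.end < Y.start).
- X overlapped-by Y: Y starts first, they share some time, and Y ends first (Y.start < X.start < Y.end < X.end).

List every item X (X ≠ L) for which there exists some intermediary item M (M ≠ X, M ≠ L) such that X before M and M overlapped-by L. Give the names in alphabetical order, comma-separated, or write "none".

Target L = [08:10, 11:05].
Intermediaries M with M overlapped-by L: S, W, Z.
Via S — items with X before S: none.
Via W — items with X before W: J.
Via Z — items with X before Z: J.
Union: J.

J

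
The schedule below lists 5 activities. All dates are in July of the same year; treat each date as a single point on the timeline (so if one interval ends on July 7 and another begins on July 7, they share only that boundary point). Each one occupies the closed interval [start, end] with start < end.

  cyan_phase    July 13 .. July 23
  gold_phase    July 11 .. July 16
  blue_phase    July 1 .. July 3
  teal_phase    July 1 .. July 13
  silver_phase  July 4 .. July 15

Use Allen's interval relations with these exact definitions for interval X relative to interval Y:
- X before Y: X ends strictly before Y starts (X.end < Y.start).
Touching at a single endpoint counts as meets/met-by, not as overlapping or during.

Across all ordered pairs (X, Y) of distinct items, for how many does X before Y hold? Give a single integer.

3

Checking all 20 ordered pairs for relation 'before'; matching pairs in alphabetical order:
(blue_phase, cyan_phase): blue_phase before cyan_phase ✓
(blue_phase, gold_phase): blue_phase before gold_phase ✓
(blue_phase, silver_phase): blue_phase before silver_phase ✓
Count: 3.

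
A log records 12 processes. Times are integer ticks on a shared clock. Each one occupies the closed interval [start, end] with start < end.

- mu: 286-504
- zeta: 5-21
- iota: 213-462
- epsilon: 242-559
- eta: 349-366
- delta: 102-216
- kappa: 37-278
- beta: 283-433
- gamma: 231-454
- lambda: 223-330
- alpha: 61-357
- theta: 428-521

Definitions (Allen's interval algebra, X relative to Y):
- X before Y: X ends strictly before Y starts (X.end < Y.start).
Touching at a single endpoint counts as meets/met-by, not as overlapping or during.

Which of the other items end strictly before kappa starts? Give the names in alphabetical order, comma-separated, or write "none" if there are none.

Target kappa = [37, 278].
alpha [61, 357] → overlapped-by → no.
beta [283, 433] → after → no.
delta [102, 216] → during → no.
epsilon [242, 559] → overlapped-by → no.
eta [349, 366] → after → no.
gamma [231, 454] → overlapped-by → no.
iota [213, 462] → overlapped-by → no.
lambda [223, 330] → overlapped-by → no.
mu [286, 504] → after → no.
theta [428, 521] → after → no.
zeta [5, 21] → before → yes.
Result: zeta.

zeta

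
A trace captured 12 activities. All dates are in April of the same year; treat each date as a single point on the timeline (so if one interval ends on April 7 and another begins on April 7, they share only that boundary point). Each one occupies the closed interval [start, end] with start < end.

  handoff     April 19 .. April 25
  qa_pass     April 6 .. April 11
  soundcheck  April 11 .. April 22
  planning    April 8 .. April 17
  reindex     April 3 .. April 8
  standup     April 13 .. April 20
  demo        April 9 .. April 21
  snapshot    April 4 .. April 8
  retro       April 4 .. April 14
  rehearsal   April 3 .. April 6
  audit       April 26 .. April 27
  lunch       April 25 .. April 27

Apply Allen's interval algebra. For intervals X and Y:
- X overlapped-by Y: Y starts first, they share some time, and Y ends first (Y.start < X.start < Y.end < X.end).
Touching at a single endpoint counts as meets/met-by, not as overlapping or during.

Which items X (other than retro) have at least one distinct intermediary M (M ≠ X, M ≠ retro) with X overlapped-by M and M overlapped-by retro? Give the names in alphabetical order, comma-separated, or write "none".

Target retro = [April 4, April 14].
Intermediaries M with M overlapped-by retro: demo, planning, soundcheck, standup.
Via demo — items with X overlapped-by demo: handoff, soundcheck.
Via planning — items with X overlapped-by planning: demo, soundcheck, standup.
Via soundcheck — items with X overlapped-by soundcheck: handoff.
Via standup — items with X overlapped-by standup: handoff.
Union: demo, handoff, soundcheck, standup.

demo, handoff, soundcheck, standup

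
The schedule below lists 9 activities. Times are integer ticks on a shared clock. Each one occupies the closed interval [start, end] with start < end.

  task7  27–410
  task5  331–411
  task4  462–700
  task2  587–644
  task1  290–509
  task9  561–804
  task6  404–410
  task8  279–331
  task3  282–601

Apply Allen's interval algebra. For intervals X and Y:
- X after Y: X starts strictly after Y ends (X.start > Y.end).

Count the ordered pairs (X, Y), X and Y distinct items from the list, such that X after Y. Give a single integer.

Checking all 72 ordered pairs for relation 'after'; matching pairs in alphabetical order:
(task2, task1): task2 after task1 ✓
(task2, task5): task2 after task5 ✓
(task2, task6): task2 after task6 ✓
(task2, task7): task2 after task7 ✓
(task2, task8): task2 after task8 ✓
(task4, task5): task4 after task5 ✓
(task4, task6): task4 after task6 ✓
(task4, task7): task4 after task7 ✓
(task4, task8): task4 after task8 ✓
(task6, task8): task6 after task8 ✓
(task9, task1): task9 after task1 ✓
(task9, task5): task9 after task5 ✓
(task9, task6): task9 after task6 ✓
(task9, task7): task9 after task7 ✓
(task9, task8): task9 after task8 ✓
Count: 15.

15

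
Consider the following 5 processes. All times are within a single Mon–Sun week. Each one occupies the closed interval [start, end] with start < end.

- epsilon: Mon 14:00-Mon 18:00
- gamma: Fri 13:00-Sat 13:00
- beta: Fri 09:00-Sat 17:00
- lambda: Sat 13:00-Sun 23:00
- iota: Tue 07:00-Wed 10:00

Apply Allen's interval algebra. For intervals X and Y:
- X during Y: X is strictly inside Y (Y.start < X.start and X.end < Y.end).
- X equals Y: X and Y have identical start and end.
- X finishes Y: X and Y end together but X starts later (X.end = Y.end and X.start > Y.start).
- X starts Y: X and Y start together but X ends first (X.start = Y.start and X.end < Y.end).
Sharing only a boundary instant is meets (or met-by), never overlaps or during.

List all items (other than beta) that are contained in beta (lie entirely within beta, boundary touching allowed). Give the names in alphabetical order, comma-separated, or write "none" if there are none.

Target beta = [Fri 09:00, Sat 17:00].
epsilon [Mon 14:00, Mon 18:00] → before → no.
gamma [Fri 13:00, Sat 13:00] → during → yes.
iota [Tue 07:00, Wed 10:00] → before → no.
lambda [Sat 13:00, Sun 23:00] → overlapped-by → no.
Result: gamma.

gamma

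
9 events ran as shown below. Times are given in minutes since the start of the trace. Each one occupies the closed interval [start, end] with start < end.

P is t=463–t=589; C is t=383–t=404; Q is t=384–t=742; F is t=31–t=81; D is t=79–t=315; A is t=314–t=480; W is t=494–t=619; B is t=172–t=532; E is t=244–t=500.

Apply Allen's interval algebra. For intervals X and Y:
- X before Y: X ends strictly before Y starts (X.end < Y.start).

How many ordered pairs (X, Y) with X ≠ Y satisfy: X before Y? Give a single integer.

Checking all 72 ordered pairs for relation 'before'; matching pairs in alphabetical order:
(A, W): A before W ✓
(C, P): C before P ✓
(C, W): C before W ✓
(D, C): D before C ✓
(D, P): D before P ✓
(D, Q): D before Q ✓
(D, W): D before W ✓
(F, A): F before A ✓
(F, B): F before B ✓
(F, C): F before C ✓
(F, E): F before E ✓
(F, P): F before P ✓
(F, Q): F before Q ✓
(F, W): F before W ✓
Count: 14.

14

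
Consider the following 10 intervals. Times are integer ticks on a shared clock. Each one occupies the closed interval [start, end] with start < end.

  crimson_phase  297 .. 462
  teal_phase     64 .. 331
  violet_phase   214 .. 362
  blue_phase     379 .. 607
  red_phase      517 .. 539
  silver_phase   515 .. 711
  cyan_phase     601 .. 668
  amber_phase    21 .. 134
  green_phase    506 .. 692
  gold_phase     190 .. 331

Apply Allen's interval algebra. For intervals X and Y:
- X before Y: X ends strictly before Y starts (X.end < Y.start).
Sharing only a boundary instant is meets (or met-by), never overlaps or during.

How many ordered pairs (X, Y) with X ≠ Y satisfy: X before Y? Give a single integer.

Checking all 90 ordered pairs for relation 'before'; matching pairs in alphabetical order:
(amber_phase, blue_phase): amber_phase before blue_phase ✓
(amber_phase, crimson_phase): amber_phase before crimson_phase ✓
(amber_phase, cyan_phase): amber_phase before cyan_phase ✓
(amber_phase, gold_phase): amber_phase before gold_phase ✓
(amber_phase, green_phase): amber_phase before green_phase ✓
(amber_phase, red_phase): amber_phase before red_phase ✓
(amber_phase, silver_phase): amber_phase before silver_phase ✓
(amber_phase, violet_phase): amber_phase before violet_phase ✓
(crimson_phase, cyan_phase): crimson_phase before cyan_phase ✓
(crimson_phase, green_phase): crimson_phase before green_phase ✓
(crimson_phase, red_phase): crimson_phase before red_phase ✓
(crimson_phase, silver_phase): crimson_phase before silver_phase ✓
(gold_phase, blue_phase): gold_phase before blue_phase ✓
(gold_phase, cyan_phase): gold_phase before cyan_phase ✓
(gold_phase, green_phase): gold_phase before green_phase ✓
(gold_phase, red_phase): gold_phase before red_phase ✓
(gold_phase, silver_phase): gold_phase before silver_phase ✓
(red_phase, cyan_phase): red_phase before cyan_phase ✓
(teal_phase, blue_phase): teal_phase before blue_phase ✓
(teal_phase, cyan_phase): teal_phase before cyan_phase ✓
(teal_phase, green_phase): teal_phase before green_phase ✓
(teal_phase, red_phase): teal_phase before red_phase ✓
(teal_phase, silver_phase): teal_phase before silver_phase ✓
(violet_phase, blue_phase): violet_phase before blue_phase ✓
... plus 4 further pairs not listed.
Count: 28.

28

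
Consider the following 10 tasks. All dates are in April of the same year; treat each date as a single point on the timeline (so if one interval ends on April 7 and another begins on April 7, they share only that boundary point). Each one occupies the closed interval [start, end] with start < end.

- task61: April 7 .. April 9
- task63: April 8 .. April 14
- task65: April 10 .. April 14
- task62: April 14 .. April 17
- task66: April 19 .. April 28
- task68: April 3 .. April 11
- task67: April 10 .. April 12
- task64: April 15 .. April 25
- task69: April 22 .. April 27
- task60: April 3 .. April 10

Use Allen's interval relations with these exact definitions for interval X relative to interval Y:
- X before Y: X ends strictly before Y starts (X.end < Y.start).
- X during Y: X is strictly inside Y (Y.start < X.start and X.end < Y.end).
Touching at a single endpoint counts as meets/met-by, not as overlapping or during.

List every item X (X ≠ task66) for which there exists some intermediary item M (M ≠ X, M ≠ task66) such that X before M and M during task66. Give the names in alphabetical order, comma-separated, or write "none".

Target task66 = [April 19, April 28].
Intermediaries M with M during task66: task69.
Via task69 — items with X before task69: task60, task61, task62, task63, task65, task67, task68.
Union: task60, task61, task62, task63, task65, task67, task68.

task60, task61, task62, task63, task65, task67, task68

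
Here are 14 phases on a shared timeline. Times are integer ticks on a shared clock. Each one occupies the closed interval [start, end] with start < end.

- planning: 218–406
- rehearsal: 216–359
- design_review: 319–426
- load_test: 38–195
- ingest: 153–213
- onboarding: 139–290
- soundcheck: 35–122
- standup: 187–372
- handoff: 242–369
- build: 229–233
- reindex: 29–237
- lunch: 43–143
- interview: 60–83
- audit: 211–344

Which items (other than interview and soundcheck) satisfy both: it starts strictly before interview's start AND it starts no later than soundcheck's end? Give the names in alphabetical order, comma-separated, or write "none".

Conditions: its start is strictly before interview's start (X.start < 60) AND its start is no later than soundcheck's end (X.start <= 122).
audit: start 211 < 60? ✗; start 211 <= 122? ✗ → no.
build: start 229 < 60? ✗; start 229 <= 122? ✗ → no.
design_review: start 319 < 60? ✗; start 319 <= 122? ✗ → no.
handoff: start 242 < 60? ✗; start 242 <= 122? ✗ → no.
ingest: start 153 < 60? ✗; start 153 <= 122? ✗ → no.
load_test: start 38 < 60? ✓; start 38 <= 122? ✓ → yes.
lunch: start 43 < 60? ✓; start 43 <= 122? ✓ → yes.
onboarding: start 139 < 60? ✗; start 139 <= 122? ✗ → no.
planning: start 218 < 60? ✗; start 218 <= 122? ✗ → no.
rehearsal: start 216 < 60? ✗; start 216 <= 122? ✗ → no.
reindex: start 29 < 60? ✓; start 29 <= 122? ✓ → yes.
standup: start 187 < 60? ✗; start 187 <= 122? ✗ → no.
Result: load_test, lunch, reindex.

load_test, lunch, reindex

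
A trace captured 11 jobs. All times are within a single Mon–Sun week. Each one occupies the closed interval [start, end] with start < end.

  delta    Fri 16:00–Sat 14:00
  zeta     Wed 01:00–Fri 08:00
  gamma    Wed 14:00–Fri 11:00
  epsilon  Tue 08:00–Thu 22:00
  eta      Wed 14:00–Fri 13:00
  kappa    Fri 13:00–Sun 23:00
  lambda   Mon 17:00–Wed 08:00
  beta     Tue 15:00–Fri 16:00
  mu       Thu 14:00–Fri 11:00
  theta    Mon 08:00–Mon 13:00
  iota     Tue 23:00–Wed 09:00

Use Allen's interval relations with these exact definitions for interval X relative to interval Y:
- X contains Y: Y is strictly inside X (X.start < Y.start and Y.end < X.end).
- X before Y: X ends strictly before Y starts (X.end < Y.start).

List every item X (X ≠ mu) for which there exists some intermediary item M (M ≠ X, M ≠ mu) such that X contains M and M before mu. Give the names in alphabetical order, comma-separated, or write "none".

Target mu = [Thu 14:00, Fri 11:00].
Intermediaries M with M before mu: iota, lambda, theta.
Via iota — items with X contains iota: beta, epsilon.
Via lambda — items with X contains lambda: none.
Via theta — items with X contains theta: none.
Union: beta, epsilon.

beta, epsilon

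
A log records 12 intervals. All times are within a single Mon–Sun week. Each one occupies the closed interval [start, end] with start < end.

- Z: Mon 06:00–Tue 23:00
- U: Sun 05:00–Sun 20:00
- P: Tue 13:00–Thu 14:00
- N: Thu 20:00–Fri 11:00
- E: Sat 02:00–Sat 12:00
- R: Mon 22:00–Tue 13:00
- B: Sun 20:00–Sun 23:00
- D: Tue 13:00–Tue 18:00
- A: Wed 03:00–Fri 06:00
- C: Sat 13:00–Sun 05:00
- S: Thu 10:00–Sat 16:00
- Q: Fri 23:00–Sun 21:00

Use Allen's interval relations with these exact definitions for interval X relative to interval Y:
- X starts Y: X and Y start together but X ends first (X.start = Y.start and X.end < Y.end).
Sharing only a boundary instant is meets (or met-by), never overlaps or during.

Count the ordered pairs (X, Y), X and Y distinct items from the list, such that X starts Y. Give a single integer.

Checking all 132 ordered pairs for relation 'starts'; matching pairs in alphabetical order:
(D, P): D starts P ✓
Count: 1.

1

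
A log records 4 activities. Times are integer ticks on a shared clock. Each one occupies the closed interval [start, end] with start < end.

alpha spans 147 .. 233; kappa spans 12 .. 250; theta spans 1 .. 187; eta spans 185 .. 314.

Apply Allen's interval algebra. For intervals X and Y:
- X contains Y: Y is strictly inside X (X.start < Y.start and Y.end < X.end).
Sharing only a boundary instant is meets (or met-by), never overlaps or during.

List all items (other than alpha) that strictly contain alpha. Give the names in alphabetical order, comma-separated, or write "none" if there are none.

Target alpha = [147, 233].
eta [185, 314] → overlapped-by → no.
kappa [12, 250] → contains → yes.
theta [1, 187] → overlaps → no.
Result: kappa.

kappa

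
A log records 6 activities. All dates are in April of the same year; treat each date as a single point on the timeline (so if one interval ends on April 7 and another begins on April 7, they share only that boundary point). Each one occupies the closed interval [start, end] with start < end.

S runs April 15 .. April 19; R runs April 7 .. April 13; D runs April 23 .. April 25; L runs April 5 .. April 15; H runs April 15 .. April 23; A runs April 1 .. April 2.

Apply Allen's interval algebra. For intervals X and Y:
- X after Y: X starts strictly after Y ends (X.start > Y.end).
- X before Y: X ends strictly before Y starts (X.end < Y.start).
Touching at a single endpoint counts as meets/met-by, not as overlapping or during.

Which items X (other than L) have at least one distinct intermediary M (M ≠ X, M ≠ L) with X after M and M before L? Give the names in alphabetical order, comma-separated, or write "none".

Target L = [April 5, April 15].
Intermediaries M with M before L: A.
Via A — items with X after A: D, H, R, S.
Union: D, H, R, S.

D, H, R, S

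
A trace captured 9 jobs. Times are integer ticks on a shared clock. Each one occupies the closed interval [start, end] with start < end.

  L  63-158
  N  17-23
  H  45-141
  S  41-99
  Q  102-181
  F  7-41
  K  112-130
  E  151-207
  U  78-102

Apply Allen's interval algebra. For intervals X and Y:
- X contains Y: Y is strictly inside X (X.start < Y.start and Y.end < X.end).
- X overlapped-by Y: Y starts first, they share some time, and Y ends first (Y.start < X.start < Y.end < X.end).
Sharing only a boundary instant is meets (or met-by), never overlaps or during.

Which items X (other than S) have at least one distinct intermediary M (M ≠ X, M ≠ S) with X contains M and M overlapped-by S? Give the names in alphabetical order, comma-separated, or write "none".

H, L

Target S = [41, 99].
Intermediaries M with M overlapped-by S: H, L, U.
Via H — items with X contains H: none.
Via L — items with X contains L: none.
Via U — items with X contains U: H, L.
Union: H, L.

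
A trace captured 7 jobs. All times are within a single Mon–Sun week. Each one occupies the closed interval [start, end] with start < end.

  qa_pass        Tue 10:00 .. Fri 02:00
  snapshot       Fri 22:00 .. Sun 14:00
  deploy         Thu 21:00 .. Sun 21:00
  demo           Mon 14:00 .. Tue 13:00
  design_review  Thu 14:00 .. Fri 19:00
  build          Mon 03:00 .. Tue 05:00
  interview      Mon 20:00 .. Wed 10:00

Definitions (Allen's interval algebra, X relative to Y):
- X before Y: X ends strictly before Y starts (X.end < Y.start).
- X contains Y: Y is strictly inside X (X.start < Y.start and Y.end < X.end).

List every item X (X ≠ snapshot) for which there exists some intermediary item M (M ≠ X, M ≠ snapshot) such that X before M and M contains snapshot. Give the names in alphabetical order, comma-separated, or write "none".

Target snapshot = [Fri 22:00, Sun 14:00].
Intermediaries M with M contains snapshot: deploy.
Via deploy — items with X before deploy: build, demo, interview.
Union: build, demo, interview.

build, demo, interview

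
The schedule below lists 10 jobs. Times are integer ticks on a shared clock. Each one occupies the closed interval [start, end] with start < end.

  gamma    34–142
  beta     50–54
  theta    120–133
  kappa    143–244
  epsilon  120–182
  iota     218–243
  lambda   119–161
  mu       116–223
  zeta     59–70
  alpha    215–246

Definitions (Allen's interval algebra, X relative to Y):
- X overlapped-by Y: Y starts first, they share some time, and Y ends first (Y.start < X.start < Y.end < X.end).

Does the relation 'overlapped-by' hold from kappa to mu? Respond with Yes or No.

Yes

kappa = [143, 244], mu = [116, 223].
Actual relation of kappa to mu: overlapped-by.
Asked whether 'overlapped-by' holds → Yes.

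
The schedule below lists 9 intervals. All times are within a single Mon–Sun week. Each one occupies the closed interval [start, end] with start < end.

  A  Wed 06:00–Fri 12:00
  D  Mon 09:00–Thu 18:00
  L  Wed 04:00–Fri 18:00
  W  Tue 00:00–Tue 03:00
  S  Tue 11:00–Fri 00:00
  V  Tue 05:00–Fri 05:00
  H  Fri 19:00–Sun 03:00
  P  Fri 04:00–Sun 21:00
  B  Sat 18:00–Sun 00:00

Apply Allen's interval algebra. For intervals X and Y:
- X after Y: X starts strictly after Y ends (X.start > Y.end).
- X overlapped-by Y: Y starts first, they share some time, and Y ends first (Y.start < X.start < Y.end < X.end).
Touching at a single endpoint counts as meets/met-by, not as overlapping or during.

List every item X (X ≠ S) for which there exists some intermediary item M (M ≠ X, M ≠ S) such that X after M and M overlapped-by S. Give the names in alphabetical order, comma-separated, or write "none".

Target S = [Tue 11:00, Fri 00:00].
Intermediaries M with M overlapped-by S: A, L.
Via A — items with X after A: B, H.
Via L — items with X after L: B, H.
Union: B, H.

B, H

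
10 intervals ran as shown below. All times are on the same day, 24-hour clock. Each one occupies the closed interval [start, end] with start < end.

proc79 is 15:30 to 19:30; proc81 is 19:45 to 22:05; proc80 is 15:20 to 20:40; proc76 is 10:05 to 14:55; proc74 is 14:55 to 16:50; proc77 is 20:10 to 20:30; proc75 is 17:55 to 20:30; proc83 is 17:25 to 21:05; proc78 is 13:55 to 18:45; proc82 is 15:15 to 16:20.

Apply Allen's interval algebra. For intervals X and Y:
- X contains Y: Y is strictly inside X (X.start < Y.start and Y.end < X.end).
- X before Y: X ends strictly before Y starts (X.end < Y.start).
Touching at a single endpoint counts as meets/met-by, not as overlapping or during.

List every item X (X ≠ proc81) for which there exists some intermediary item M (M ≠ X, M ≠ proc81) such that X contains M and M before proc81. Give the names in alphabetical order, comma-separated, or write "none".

proc74, proc78, proc80

Target proc81 = [19:45, 22:05].
Intermediaries M with M before proc81: proc74, proc76, proc78, proc79, proc82.
Via proc74 — items with X contains proc74: proc78.
Via proc76 — items with X contains proc76: none.
Via proc78 — items with X contains proc78: none.
Via proc79 — items with X contains proc79: proc80.
Via proc82 — items with X contains proc82: proc74, proc78.
Union: proc74, proc78, proc80.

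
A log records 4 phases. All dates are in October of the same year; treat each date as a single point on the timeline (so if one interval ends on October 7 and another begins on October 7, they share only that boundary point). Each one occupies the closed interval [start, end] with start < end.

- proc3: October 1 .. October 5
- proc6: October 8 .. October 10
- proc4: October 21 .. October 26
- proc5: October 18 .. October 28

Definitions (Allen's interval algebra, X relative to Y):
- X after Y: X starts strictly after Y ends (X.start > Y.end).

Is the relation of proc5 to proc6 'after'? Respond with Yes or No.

Yes

proc5 = [October 18, October 28], proc6 = [October 8, October 10].
Actual relation of proc5 to proc6: after.
Asked whether 'after' holds → Yes.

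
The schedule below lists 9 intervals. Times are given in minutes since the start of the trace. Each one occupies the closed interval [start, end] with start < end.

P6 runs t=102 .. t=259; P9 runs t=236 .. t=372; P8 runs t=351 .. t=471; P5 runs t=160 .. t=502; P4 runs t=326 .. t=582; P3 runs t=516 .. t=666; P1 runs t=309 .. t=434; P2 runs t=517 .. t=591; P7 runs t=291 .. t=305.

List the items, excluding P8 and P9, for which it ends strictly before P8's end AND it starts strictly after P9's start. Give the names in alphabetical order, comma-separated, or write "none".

Conditions: its end is strictly before P8's end (X.end < t=471) AND its start is strictly after P9's start (X.start > t=236).
P1: end t=434 < t=471? ✓; start t=309 > t=236? ✓ → yes.
P2: end t=591 < t=471? ✗; start t=517 > t=236? ✓ → no.
P3: end t=666 < t=471? ✗; start t=516 > t=236? ✓ → no.
P4: end t=582 < t=471? ✗; start t=326 > t=236? ✓ → no.
P5: end t=502 < t=471? ✗; start t=160 > t=236? ✗ → no.
P6: end t=259 < t=471? ✓; start t=102 > t=236? ✗ → no.
P7: end t=305 < t=471? ✓; start t=291 > t=236? ✓ → yes.
Result: P1, P7.

P1, P7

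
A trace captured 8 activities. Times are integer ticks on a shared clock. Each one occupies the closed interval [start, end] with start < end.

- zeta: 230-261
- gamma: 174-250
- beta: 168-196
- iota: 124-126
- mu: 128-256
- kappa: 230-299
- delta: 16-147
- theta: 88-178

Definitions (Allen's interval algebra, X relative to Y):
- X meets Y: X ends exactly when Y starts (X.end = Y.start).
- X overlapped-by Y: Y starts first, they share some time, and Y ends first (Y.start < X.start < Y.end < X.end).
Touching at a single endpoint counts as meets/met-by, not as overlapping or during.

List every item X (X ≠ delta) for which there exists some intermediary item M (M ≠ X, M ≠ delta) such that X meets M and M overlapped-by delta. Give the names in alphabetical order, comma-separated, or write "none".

none

Target delta = [16, 147].
Intermediaries M with M overlapped-by delta: mu, theta.
Via mu — items with X meets mu: none.
Via theta — items with X meets theta: none.
Union: none.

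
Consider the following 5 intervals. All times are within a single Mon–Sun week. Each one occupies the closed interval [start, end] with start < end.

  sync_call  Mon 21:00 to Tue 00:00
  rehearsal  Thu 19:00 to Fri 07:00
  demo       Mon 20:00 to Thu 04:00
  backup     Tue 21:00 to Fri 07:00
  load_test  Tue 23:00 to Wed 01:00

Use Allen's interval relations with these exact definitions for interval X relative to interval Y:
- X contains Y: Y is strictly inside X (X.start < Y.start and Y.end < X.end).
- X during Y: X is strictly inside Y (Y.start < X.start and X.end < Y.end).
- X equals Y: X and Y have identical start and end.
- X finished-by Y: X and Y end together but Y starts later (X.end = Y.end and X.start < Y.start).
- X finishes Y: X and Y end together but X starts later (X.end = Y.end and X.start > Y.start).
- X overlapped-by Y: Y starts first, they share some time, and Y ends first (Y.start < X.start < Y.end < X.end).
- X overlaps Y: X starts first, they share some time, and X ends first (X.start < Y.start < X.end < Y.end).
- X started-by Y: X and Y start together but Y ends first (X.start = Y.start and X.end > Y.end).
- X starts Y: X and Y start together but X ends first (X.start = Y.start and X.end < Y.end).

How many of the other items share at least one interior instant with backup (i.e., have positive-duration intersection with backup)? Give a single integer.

Target backup = [Tue 21:00, Fri 07:00].
demo [Mon 20:00, Thu 04:00] → overlaps → counts.
load_test [Tue 23:00, Wed 01:00] → during → counts.
rehearsal [Thu 19:00, Fri 07:00] → finishes → counts.
sync_call [Mon 21:00, Tue 00:00] → before → no.
Total: 3.

3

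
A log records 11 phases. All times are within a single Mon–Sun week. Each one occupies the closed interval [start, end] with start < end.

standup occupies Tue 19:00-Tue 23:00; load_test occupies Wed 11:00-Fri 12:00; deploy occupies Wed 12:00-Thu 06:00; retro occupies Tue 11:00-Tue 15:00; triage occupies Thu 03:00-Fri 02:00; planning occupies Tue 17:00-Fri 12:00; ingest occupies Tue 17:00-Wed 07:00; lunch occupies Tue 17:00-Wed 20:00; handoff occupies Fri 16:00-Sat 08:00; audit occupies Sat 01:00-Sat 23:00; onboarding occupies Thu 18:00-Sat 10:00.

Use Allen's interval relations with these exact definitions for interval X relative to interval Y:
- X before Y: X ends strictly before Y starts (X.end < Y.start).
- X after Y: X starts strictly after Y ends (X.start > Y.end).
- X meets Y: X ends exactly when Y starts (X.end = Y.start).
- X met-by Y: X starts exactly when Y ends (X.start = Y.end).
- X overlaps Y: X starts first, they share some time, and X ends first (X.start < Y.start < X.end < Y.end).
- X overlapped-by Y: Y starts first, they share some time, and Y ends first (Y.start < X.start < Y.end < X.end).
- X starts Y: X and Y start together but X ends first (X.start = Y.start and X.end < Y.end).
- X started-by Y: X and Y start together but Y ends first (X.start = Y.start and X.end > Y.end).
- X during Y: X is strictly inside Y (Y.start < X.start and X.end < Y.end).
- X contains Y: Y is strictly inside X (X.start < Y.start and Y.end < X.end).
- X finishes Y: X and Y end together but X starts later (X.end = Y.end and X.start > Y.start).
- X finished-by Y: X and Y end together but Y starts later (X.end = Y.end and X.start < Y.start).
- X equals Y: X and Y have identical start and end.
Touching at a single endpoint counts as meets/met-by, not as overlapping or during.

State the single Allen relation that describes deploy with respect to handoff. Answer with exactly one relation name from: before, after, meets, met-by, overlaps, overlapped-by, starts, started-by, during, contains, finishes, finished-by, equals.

deploy = [Wed 12:00, Thu 06:00]; handoff = [Fri 16:00, Sat 08:00].
Compare endpoints: deploy.start < handoff.start, deploy.start < handoff.end, deploy.end < handoff.start, deploy.end < handoff.end.
That pattern is 'before'.

before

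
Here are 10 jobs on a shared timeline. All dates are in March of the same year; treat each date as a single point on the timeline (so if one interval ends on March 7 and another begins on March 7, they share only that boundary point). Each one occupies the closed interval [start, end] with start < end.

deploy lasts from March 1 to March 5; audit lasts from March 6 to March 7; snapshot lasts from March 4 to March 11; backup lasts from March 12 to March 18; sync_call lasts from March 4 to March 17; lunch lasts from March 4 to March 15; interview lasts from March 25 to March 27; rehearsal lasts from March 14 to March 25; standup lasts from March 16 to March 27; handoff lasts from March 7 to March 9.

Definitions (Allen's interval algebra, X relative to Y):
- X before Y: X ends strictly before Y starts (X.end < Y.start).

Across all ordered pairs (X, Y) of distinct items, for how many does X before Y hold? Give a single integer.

Checking all 90 ordered pairs for relation 'before'; matching pairs in alphabetical order:
(audit, backup): audit before backup ✓
(audit, interview): audit before interview ✓
(audit, rehearsal): audit before rehearsal ✓
(audit, standup): audit before standup ✓
(backup, interview): backup before interview ✓
(deploy, audit): deploy before audit ✓
(deploy, backup): deploy before backup ✓
(deploy, handoff): deploy before handoff ✓
(deploy, interview): deploy before interview ✓
(deploy, rehearsal): deploy before rehearsal ✓
(deploy, standup): deploy before standup ✓
(handoff, backup): handoff before backup ✓
(handoff, interview): handoff before interview ✓
(handoff, rehearsal): handoff before rehearsal ✓
(handoff, standup): handoff before standup ✓
(lunch, interview): lunch before interview ✓
(lunch, standup): lunch before standup ✓
(snapshot, backup): snapshot before backup ✓
(snapshot, interview): snapshot before interview ✓
(snapshot, rehearsal): snapshot before rehearsal ✓
(snapshot, standup): snapshot before standup ✓
(sync_call, interview): sync_call before interview ✓
Count: 22.

22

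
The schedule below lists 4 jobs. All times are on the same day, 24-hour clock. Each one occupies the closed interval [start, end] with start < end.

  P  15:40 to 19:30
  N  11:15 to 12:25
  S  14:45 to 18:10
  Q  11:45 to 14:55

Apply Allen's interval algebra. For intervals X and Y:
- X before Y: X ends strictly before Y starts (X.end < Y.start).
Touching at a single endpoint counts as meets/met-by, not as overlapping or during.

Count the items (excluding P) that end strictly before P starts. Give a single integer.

2

Target P = [15:40, 19:30].
N [11:15, 12:25] → before → counts.
Q [11:45, 14:55] → before → counts.
S [14:45, 18:10] → overlaps → no.
Total: 2.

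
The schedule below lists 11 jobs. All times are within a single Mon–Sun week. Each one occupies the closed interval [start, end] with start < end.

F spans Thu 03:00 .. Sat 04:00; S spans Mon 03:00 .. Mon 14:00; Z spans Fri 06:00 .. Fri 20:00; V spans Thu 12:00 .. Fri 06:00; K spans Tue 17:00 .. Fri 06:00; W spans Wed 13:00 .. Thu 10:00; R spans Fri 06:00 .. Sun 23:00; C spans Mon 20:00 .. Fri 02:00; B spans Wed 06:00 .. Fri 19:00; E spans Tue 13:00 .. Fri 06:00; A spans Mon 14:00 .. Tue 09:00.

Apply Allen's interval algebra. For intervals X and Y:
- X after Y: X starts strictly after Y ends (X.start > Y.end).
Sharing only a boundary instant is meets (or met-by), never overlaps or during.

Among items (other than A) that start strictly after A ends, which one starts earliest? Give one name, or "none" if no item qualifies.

Target A = [Mon 14:00, Tue 09:00].
B [Wed 06:00, Fri 19:00] → after → candidate.
C [Mon 20:00, Fri 02:00] → overlapped-by → excluded.
E [Tue 13:00, Fri 06:00] → after → candidate.
F [Thu 03:00, Sat 04:00] → after → candidate.
K [Tue 17:00, Fri 06:00] → after → candidate.
R [Fri 06:00, Sun 23:00] → after → candidate.
S [Mon 03:00, Mon 14:00] → meets → excluded.
V [Thu 12:00, Fri 06:00] → after → candidate.
W [Wed 13:00, Thu 10:00] → after → candidate.
Z [Fri 06:00, Fri 20:00] → after → candidate.
Among candidates, earliest start is Tue 13:00 → E.

E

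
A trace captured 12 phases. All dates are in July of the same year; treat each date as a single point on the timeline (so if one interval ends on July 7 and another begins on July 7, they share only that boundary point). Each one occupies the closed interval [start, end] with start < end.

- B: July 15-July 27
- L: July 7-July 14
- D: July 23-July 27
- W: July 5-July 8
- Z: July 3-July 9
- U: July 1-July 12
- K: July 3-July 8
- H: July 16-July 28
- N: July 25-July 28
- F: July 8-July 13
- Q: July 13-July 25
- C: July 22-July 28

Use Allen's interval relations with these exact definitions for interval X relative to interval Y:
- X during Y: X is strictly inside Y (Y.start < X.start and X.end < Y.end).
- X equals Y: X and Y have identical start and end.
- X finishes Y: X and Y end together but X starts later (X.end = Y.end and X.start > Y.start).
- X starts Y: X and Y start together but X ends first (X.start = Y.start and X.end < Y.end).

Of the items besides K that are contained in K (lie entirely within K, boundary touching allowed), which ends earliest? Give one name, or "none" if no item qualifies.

W

Target K = [July 3, July 8].
B [July 15, July 27] → after → excluded.
C [July 22, July 28] → after → excluded.
D [July 23, July 27] → after → excluded.
F [July 8, July 13] → met-by → excluded.
H [July 16, July 28] → after → excluded.
L [July 7, July 14] → overlapped-by → excluded.
N [July 25, July 28] → after → excluded.
Q [July 13, July 25] → after → excluded.
U [July 1, July 12] → contains → excluded.
W [July 5, July 8] → finishes → candidate.
Z [July 3, July 9] → started-by → excluded.
Among candidates, earliest end is July 8 → W.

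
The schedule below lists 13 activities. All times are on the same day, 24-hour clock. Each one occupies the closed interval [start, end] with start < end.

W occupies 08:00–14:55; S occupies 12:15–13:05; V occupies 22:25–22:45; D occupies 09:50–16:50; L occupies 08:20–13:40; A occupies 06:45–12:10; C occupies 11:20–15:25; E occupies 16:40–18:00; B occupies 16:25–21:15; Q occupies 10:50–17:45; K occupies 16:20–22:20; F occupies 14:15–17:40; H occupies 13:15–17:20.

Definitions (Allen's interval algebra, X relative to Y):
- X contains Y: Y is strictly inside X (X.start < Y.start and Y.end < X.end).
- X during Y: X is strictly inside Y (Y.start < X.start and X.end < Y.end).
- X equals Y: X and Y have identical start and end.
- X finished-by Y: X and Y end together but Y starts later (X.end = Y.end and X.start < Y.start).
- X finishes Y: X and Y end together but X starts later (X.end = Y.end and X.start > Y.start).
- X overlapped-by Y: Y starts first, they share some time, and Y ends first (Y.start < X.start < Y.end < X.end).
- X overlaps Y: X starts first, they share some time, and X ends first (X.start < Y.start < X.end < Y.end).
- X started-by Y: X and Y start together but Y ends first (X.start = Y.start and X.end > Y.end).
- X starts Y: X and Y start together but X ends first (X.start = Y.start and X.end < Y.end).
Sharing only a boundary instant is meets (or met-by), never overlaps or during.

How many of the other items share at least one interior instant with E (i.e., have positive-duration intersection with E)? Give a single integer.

6

Target E = [16:40, 18:00].
A [06:45, 12:10] → before → no.
B [16:25, 21:15] → contains → counts.
C [11:20, 15:25] → before → no.
D [09:50, 16:50] → overlaps → counts.
F [14:15, 17:40] → overlaps → counts.
H [13:15, 17:20] → overlaps → counts.
K [16:20, 22:20] → contains → counts.
L [08:20, 13:40] → before → no.
Q [10:50, 17:45] → overlaps → counts.
S [12:15, 13:05] → before → no.
V [22:25, 22:45] → after → no.
W [08:00, 14:55] → before → no.
Total: 6.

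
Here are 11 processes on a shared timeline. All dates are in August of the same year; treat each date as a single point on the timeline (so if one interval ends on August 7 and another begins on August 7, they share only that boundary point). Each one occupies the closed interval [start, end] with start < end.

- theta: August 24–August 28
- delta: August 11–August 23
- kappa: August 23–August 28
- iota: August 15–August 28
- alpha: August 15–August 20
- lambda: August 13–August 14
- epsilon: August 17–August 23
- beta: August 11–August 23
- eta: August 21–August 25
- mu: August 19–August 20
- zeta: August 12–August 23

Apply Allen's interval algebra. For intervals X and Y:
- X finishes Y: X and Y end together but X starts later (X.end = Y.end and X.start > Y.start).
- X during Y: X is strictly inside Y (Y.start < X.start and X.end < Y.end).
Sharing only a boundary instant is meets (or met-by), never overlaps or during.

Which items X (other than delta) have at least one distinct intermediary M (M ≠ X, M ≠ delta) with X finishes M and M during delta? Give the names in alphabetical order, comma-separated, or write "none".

Target delta = [August 11, August 23].
Intermediaries M with M during delta: alpha, lambda, mu.
Via alpha — items with X finishes alpha: mu.
Via lambda — items with X finishes lambda: none.
Via mu — items with X finishes mu: none.
Union: mu.

mu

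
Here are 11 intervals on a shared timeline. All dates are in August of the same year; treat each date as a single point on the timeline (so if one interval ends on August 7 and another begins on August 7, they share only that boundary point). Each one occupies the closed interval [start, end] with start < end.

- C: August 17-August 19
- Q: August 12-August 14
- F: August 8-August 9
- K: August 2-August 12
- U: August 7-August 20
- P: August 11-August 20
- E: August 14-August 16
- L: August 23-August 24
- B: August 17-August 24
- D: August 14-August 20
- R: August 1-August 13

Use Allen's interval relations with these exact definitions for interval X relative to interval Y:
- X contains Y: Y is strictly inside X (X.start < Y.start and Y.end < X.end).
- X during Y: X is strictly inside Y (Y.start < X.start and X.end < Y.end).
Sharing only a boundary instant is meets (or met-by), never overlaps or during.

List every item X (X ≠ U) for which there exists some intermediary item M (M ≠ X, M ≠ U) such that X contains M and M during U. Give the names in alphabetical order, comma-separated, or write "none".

Target U = [August 7, August 20].
Intermediaries M with M during U: C, E, F, Q.
Via C — items with X contains C: D, P.
Via E — items with X contains E: P.
Via F — items with X contains F: K, R.
Via Q — items with X contains Q: P.
Union: D, K, P, R.

D, K, P, R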